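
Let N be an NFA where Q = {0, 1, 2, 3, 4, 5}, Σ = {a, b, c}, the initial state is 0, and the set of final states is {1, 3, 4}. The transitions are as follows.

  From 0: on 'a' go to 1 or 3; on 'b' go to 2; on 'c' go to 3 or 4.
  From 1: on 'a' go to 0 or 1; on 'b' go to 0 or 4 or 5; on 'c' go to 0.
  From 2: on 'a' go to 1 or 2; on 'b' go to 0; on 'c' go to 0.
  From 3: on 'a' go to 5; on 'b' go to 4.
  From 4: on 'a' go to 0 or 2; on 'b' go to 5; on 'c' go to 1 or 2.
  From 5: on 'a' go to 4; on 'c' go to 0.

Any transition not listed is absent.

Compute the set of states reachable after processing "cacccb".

{0, 2, 4, 5}

Start in {0}.
Read 'c': {0} → {3, 4}.
Read 'a': {3, 4} → {0, 2, 5}.
Read 'c': {0, 2, 5} → {0, 3, 4}.
Read 'c': {0, 3, 4} → {1, 2, 3, 4}.
Read 'c': {1, 2, 3, 4} → {0, 1, 2}.
Read 'b': {0, 1, 2} → {0, 2, 4, 5}.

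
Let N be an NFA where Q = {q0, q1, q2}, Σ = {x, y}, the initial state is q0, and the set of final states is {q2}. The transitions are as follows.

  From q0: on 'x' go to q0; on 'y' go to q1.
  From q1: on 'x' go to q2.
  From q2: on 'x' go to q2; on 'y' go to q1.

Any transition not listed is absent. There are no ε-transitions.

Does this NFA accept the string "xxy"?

No

Start in {q0}.
Read 'x': q0→{q0}; now {q0}.
Read 'x': q0→{q0}; now {q0}.
Read 'y': q0→{q1}; now {q1}.
The final set {q1} contains no accepting state.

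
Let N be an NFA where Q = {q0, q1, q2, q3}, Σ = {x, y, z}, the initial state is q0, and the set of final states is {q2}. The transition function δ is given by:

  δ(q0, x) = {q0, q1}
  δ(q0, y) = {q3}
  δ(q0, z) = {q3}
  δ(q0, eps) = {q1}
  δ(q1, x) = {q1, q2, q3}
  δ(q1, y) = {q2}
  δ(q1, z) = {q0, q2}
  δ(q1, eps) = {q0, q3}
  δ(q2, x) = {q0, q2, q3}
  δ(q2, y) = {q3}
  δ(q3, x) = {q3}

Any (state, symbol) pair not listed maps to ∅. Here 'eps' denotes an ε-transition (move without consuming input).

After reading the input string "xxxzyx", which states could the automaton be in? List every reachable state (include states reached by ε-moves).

{q0, q1, q2, q3}

Start: ε-closure({q0}) = {q0, q1, q3}.
Read 'x': {q0, q1, q3} → {q0, q1, q2, q3}.
Read 'x': {q0, q1, q2, q3} → {q0, q1, q2, q3}.
Read 'x': {q0, q1, q2, q3} → {q0, q1, q2, q3}.
Read 'z': {q0, q1, q2, q3} → {q0, q1, q2, q3}.
Read 'y': {q0, q1, q2, q3} → {q2, q3}.
Read 'x': {q2, q3} → {q0, q1, q2, q3}.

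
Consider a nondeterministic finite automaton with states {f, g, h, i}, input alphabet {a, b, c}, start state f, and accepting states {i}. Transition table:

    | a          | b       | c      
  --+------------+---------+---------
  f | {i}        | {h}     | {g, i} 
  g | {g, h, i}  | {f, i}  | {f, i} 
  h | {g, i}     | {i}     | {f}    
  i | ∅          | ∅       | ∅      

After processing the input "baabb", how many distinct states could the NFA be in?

1

Start in {f}.
Read 'b': f→{h}; now {h}.
Read 'a': h→{g, i}; now {g, i}.
Read 'a': g→{g, h, i}, i→∅; now {g, h, i}.
Read 'b': g→{f, i}, h→{i}, i→∅; now {f, i}.
Read 'b': f→{h}, i→∅; now {h}.
That set has 1 state.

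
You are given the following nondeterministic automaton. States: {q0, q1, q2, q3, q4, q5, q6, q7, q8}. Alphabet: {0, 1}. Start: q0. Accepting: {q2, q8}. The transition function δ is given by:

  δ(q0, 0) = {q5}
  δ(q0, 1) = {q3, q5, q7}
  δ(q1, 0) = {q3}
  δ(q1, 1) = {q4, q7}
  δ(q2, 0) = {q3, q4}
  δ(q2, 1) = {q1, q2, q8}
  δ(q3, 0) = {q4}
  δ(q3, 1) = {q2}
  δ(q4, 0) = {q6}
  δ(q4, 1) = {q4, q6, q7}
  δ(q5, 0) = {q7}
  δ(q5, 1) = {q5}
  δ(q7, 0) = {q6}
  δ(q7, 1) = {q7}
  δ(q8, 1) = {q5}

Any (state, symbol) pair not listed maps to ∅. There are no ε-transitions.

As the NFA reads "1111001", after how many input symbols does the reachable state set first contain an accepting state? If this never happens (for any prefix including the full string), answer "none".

2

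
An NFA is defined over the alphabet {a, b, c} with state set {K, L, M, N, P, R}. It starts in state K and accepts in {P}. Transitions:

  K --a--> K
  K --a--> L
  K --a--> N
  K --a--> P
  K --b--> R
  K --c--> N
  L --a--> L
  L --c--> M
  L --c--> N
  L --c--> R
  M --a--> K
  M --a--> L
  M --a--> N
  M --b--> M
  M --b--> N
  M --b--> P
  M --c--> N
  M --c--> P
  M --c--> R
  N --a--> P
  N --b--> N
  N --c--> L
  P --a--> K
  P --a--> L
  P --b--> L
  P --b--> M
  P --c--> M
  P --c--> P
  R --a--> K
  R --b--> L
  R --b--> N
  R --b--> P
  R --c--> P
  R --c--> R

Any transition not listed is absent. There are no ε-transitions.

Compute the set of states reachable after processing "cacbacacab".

{L, M, N, R}

Start in {K}.
Read 'c': {K} → {N}.
Read 'a': {N} → {P}.
Read 'c': {P} → {M, P}.
Read 'b': {M, P} → {L, M, N, P}.
Read 'a': {L, M, N, P} → {K, L, N, P}.
Read 'c': {K, L, N, P} → {L, M, N, P, R}.
Read 'a': {L, M, N, P, R} → {K, L, N, P}.
Read 'c': {K, L, N, P} → {L, M, N, P, R}.
Read 'a': {L, M, N, P, R} → {K, L, N, P}.
Read 'b': {K, L, N, P} → {L, M, N, R}.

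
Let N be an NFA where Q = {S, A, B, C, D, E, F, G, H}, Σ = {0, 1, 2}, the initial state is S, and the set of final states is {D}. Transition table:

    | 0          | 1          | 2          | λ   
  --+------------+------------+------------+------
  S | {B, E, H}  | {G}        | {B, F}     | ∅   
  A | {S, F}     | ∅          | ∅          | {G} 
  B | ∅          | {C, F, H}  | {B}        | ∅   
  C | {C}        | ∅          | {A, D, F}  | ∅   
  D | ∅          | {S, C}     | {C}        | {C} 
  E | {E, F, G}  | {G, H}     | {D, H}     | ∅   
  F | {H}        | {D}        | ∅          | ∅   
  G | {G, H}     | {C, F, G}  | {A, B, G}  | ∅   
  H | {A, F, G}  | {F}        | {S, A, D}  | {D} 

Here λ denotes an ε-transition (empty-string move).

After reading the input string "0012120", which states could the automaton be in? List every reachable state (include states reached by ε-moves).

Start in {S}.
Read '0': {S} → {B, C, D, E, H}.
Read '0': {B, C, D, E, H} → {A, C, E, F, G}.
Read '1': {A, C, E, F, G} → {C, D, F, G, H}.
Read '2': {C, D, F, G, H} → {S, A, B, C, D, F, G}.
Read '1': {S, A, B, C, D, F, G} → {S, C, D, F, G, H}.
Read '2': {S, C, D, F, G, H} → {S, A, B, C, D, F, G}.
Read '0': {S, A, B, C, D, F, G} → {S, B, C, D, E, F, G, H}.

{S, B, C, D, E, F, G, H}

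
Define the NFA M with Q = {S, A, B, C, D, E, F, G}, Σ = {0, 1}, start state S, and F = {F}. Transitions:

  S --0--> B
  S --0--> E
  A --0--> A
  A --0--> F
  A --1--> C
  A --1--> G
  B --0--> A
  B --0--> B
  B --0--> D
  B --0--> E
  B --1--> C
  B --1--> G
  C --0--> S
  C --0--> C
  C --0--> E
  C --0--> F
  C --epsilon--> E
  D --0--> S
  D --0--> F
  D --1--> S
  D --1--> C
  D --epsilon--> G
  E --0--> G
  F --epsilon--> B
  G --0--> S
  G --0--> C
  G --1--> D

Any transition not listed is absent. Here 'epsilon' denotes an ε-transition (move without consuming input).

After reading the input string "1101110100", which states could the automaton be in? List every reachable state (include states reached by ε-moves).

Start in {S}.
Read '1': S→∅; now ∅.
The set is empty and remains empty for the remaining 9 symbols.

∅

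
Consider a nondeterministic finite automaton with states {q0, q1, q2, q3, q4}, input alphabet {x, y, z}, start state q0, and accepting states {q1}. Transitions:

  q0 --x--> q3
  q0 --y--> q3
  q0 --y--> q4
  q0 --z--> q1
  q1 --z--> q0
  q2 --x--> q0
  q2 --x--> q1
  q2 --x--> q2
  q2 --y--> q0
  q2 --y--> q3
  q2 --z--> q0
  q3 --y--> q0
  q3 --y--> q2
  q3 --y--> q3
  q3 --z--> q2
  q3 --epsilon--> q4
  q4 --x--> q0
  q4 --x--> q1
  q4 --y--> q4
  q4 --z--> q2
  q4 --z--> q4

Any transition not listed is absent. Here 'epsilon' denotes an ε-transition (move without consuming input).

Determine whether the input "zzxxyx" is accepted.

Yes

Start in {q0}.
Read 'z': q0→{q1}; now {q1}.
Read 'z': q1→{q0}; now {q0}.
Read 'x': q0→{q3}; union {q3}; ε-closure = {q3, q4}.
Read 'x': q3→∅, q4→{q0, q1}; now {q0, q1}.
Read 'y': q0→{q3, q4}, q1→∅; now {q3, q4}.
Read 'x': q3→∅, q4→{q0, q1}; now {q0, q1}.
The final set {q0, q1} contains the accepting state q1.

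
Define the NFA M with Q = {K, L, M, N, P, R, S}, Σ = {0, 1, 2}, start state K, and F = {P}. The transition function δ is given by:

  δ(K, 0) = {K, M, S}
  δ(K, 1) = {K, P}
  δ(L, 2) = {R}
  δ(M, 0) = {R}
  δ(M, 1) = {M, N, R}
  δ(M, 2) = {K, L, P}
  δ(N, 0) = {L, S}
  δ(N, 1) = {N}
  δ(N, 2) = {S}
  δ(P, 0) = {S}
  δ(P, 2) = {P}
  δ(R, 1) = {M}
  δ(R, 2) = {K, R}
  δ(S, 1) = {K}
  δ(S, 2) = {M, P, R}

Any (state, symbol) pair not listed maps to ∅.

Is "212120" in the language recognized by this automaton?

Start in {K}.
Read '2': K→∅; now ∅.
The set is empty and remains empty for the remaining 5 symbols.
The final set ∅ contains no accepting state.

No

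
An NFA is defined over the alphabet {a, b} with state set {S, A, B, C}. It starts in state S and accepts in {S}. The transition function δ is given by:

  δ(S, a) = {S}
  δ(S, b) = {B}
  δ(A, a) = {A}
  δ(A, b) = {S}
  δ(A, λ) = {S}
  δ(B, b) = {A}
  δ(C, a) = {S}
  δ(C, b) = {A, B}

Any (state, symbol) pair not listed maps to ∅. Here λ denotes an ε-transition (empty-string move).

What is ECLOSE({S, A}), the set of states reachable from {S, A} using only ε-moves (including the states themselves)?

{S, A}

Begin with {S, A}.
No ε-moves leave this set, so the closure equals the set itself.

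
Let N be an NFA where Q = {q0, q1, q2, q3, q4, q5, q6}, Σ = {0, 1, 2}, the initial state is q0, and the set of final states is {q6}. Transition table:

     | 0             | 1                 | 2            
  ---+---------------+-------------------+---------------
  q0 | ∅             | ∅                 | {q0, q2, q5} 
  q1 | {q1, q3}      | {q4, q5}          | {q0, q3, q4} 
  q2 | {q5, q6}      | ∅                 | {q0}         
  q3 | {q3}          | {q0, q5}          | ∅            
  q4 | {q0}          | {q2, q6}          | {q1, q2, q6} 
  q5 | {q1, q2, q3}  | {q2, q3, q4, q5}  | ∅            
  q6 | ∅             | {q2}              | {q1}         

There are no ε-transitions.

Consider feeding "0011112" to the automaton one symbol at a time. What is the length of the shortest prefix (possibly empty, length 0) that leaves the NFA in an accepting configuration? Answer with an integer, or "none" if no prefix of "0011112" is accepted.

Start in {q0}.
Read '0': q0→∅; now ∅.
The set is empty and remains empty for the remaining 6 symbols.
No reachable set along the way intersects F.

none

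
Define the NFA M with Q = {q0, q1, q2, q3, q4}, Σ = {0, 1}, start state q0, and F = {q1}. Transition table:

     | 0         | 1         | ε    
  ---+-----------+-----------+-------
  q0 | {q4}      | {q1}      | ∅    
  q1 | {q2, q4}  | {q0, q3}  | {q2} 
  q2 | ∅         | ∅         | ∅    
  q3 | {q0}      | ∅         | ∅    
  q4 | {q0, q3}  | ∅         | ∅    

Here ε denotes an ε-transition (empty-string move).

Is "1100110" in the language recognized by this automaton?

No

Start in {q0}.
Read '1': {q0} → {q1, q2}.
Read '1': {q1, q2} → {q0, q3}.
Read '0': {q0, q3} → {q0, q4}.
Read '0': {q0, q4} → {q0, q3, q4}.
Read '1': {q0, q3, q4} → {q1, q2}.
Read '1': {q1, q2} → {q0, q3}.
Read '0': {q0, q3} → {q0, q4}.
The final set {q0, q4} contains no accepting state.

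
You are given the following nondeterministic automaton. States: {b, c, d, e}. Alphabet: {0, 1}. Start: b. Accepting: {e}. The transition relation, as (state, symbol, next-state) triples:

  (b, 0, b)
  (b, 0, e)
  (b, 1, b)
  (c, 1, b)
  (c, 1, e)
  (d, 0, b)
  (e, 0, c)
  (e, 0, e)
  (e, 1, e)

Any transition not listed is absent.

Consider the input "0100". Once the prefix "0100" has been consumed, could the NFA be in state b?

Yes

Start in {b}.
Read '0': {b} → {b, e}.
Read '1': {b, e} → {b, e}.
Read '0': {b, e} → {b, c, e}.
Read '0': {b, c, e} → {b, c, e}.
State b is in {b, c, e}.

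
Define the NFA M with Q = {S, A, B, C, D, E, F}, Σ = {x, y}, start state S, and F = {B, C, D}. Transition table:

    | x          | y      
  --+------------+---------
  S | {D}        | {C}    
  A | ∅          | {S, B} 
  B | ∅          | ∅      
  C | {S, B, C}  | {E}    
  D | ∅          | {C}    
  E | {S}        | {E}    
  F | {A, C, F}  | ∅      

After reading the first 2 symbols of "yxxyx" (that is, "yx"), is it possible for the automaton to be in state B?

Start in {S}.
Read 'y': S→{C}; now {C}.
Read 'x': C→{S, B, C}; now {S, B, C}.
State B is in {S, B, C}.

Yes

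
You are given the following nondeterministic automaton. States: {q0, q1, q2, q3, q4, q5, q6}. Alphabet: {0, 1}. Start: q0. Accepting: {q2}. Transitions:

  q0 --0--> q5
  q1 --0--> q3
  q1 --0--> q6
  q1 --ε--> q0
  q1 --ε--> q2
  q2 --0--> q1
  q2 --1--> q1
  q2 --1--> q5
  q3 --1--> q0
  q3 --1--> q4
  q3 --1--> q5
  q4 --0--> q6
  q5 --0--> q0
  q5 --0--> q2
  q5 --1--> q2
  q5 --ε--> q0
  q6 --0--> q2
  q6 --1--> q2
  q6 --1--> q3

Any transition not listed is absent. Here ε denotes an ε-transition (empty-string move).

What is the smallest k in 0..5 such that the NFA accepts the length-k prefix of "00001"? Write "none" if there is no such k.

Start in {q0}.
Read '0': {q0} → {q0, q5}.
Read '0': {q0, q5} → {q0, q2, q5}.
None of the earlier sets intersect F, but {q0, q2, q5} does.

2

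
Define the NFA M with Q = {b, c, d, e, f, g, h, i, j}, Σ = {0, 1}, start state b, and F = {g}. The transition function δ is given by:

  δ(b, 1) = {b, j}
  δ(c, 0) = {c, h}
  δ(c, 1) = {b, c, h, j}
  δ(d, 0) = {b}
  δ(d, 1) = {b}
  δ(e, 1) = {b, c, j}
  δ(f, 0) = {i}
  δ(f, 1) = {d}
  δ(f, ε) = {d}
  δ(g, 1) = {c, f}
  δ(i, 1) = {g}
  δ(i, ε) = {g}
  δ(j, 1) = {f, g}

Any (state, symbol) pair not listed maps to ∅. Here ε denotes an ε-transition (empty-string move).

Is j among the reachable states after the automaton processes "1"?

Yes

Start in {b}.
Read '1': b→{b, j}; now {b, j}.
State j is in {b, j}.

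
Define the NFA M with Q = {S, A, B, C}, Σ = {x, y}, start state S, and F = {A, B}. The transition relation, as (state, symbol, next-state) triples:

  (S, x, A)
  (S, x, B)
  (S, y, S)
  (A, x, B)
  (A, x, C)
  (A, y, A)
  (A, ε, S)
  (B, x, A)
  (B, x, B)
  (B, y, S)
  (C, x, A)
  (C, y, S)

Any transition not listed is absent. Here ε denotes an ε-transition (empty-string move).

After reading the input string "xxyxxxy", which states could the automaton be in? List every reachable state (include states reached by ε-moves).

{S, A}

Start in {S}.
Read 'x': S→{A, B}; union {A, B}; ε-closure = {S, A, B}.
Read 'x': S→{A, B}, A→{B, C}, B→{A, B}; union {A, B, C}; ε-closure = {S, A, B, C}.
Read 'y': S→{S}, A→{A}, B→{S}, C→{S}; now {S, A}.
Read 'x': S→{A, B}, A→{B, C}; union {A, B, C}; ε-closure = {S, A, B, C}.
Read 'x': S→{A, B}, A→{B, C}, B→{A, B}, C→{A}; union {A, B, C}; ε-closure = {S, A, B, C}.
Read 'x': S→{A, B}, A→{B, C}, B→{A, B}, C→{A}; union {A, B, C}; ε-closure = {S, A, B, C}.
Read 'y': S→{S}, A→{A}, B→{S}, C→{S}; now {S, A}.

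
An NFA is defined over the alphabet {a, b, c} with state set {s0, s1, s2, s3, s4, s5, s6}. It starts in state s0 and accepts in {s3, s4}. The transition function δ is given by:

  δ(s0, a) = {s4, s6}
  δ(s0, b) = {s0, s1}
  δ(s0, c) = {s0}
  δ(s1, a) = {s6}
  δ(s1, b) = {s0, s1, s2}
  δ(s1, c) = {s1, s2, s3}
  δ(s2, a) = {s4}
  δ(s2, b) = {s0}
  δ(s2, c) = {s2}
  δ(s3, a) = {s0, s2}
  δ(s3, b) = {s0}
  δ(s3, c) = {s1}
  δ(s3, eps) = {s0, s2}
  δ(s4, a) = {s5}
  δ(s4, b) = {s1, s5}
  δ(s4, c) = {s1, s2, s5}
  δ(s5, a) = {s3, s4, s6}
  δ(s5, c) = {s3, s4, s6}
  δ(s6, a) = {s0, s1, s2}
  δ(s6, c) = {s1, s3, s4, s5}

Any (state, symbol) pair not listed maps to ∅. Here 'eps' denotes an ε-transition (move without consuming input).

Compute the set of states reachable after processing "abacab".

{s0, s1, s5}

Start in {s0}.
Read 'a': s0→{s4, s6}; now {s4, s6}.
Read 'b': s4→{s1, s5}, s6→∅; now {s1, s5}.
Read 'a': s1→{s6}, s5→{s3, s4, s6}; union {s3, s4, s6}; ε-closure = {s0, s2, s3, s4, s6}.
Read 'c': s0→{s0}, s2→{s2}, s3→{s1}, s4→{s1, s2, s5}, s6→{s1, s3, s4, s5}; now {s0, s1, s2, s3, s4, s5}.
Read 'a': s0→{s4, s6}, s1→{s6}, s2→{s4}, s3→{s0, s2}, s4→{s5}, s5→{s3, s4, s6}; now {s0, s2, s3, s4, s5, s6}.
Read 'b': s0→{s0, s1}, s2→{s0}, s3→{s0}, s4→{s1, s5}, s5→∅, s6→∅; now {s0, s1, s5}.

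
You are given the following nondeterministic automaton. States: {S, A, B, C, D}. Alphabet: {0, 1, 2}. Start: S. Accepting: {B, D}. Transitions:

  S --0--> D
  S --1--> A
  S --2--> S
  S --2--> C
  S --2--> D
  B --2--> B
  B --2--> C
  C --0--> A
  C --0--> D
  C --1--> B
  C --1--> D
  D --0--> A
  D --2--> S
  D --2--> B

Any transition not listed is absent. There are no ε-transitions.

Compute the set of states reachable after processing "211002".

Start in {S}.
Read '2': S→{S, C, D}; now {S, C, D}.
Read '1': S→{A}, C→{B, D}, D→∅; now {A, B, D}.
Read '1': A→∅, B→∅, D→∅; now ∅.
The set is empty and remains empty for the remaining 3 symbols.

∅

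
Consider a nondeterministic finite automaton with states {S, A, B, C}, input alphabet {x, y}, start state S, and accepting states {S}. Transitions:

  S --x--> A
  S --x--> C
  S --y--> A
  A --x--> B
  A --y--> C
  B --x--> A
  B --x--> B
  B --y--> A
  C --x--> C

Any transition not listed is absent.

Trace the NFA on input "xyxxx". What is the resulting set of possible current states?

Start in {S}.
Read 'x': S→{A, C}; now {A, C}.
Read 'y': A→{C}, C→∅; now {C}.
Read 'x': C→{C}; now {C}.
Read 'x': C→{C}; now {C}.
Read 'x': C→{C}; now {C}.

{C}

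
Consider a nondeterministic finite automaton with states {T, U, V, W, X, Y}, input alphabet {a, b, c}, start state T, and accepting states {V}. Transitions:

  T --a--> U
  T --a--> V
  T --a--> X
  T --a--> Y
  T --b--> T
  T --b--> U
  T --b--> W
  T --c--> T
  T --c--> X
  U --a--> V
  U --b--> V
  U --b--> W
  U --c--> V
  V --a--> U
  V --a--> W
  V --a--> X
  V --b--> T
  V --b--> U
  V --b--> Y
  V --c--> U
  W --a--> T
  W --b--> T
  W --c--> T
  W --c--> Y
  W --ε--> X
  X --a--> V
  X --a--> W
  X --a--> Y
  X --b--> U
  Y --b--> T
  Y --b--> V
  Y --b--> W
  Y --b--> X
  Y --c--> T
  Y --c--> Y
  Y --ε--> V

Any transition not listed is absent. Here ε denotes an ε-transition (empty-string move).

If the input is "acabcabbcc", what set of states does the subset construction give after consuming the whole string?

{T, U, V, X, Y}

Start in {T}.
Read 'a': T→{U, V, X, Y}; now {U, V, X, Y}.
Read 'c': U→{V}, V→{U}, X→∅, Y→{T, Y}; now {T, U, V, Y}.
Read 'a': T→{U, V, X, Y}, U→{V}, V→{U, W, X}, Y→∅; now {U, V, W, X, Y}.
Read 'b': U→{V, W}, V→{T, U, Y}, W→{T}, X→{U}, Y→{T, V, W, X}; now {T, U, V, W, X, Y}.
Read 'c': T→{T, X}, U→{V}, V→{U}, W→{T, Y}, X→∅, Y→{T, Y}; now {T, U, V, X, Y}.
Read 'a': T→{U, V, X, Y}, U→{V}, V→{U, W, X}, X→{V, W, Y}, Y→∅; now {U, V, W, X, Y}.
Read 'b': U→{V, W}, V→{T, U, Y}, W→{T}, X→{U}, Y→{T, V, W, X}; now {T, U, V, W, X, Y}.
Read 'b': T→{T, U, W}, U→{V, W}, V→{T, U, Y}, W→{T}, X→{U}, Y→{T, V, W, X}; now {T, U, V, W, X, Y}.
Read 'c': T→{T, X}, U→{V}, V→{U}, W→{T, Y}, X→∅, Y→{T, Y}; now {T, U, V, X, Y}.
Read 'c': T→{T, X}, U→{V}, V→{U}, X→∅, Y→{T, Y}; now {T, U, V, X, Y}.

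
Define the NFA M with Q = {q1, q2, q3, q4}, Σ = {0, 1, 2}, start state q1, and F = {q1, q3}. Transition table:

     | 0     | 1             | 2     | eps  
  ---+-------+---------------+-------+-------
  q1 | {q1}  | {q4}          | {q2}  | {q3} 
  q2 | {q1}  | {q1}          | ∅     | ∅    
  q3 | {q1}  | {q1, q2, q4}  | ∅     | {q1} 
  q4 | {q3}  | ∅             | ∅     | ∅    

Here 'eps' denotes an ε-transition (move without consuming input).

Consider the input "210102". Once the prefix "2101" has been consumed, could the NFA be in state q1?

Yes

Start: ε-closure({q1}) = {q1, q3}.
Read '2': q1→{q2}, q3→∅; now {q2}.
Read '1': q2→{q1}; union {q1}; ε-closure = {q1, q3}.
Read '0': q1→{q1}, q3→{q1}; union {q1}; ε-closure = {q1, q3}.
Read '1': q1→{q4}, q3→{q1, q2, q4}; union {q1, q2, q4}; ε-closure = {q1, q2, q3, q4}.
State q1 is in {q1, q2, q3, q4}.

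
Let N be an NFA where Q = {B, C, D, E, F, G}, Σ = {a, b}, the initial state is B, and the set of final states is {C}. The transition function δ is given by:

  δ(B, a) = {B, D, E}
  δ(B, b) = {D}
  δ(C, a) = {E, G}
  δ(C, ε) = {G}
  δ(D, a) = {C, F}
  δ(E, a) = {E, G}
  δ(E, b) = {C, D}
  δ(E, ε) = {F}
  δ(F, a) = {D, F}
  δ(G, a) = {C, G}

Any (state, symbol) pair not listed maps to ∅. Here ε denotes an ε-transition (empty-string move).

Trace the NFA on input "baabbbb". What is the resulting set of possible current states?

∅

Start in {B}.
Read 'b': {B} → {D}.
Read 'a': {D} → {C, F, G}.
Read 'a': {C, F, G} → {C, D, E, F, G}.
Read 'b': {C, D, E, F, G} → {C, D, G}.
Read 'b': {C, D, G} → ∅.
The set is empty and remains empty for the remaining 2 symbols.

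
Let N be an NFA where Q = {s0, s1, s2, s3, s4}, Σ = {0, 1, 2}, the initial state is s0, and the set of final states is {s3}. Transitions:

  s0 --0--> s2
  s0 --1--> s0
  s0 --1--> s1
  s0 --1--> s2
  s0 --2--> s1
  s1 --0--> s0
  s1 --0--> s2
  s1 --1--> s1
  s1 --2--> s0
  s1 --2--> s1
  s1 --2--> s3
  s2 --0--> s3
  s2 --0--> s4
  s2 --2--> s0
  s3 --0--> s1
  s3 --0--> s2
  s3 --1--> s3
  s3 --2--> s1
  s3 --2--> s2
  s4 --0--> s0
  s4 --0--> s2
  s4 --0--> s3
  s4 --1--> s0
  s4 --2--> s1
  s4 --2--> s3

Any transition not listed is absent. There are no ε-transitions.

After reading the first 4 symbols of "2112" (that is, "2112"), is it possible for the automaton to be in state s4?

No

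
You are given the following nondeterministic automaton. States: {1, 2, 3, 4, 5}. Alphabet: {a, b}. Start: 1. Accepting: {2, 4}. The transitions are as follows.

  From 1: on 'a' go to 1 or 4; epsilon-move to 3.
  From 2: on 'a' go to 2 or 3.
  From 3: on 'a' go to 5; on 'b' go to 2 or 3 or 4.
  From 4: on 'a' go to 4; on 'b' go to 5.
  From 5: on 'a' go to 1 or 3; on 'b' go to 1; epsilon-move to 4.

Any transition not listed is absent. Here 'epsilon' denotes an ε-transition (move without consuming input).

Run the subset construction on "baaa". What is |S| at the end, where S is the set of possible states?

Start: ε-closure({1}) = {1, 3}.
Read 'b': {1, 3} → {2, 3, 4}.
Read 'a': {2, 3, 4} → {2, 3, 4, 5}.
Read 'a': {2, 3, 4, 5} → {1, 2, 3, 4, 5}.
Read 'a': {1, 2, 3, 4, 5} → {1, 2, 3, 4, 5}.
That set has 5 states.

5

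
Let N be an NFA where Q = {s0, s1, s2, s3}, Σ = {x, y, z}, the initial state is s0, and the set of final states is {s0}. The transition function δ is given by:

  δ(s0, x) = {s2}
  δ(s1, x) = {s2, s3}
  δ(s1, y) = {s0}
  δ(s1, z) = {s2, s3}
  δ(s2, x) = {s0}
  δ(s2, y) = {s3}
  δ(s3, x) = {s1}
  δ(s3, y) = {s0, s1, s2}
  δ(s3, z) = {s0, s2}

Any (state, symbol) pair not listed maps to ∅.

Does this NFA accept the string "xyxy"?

Yes

Start in {s0}.
Read 'x': {s0} → {s2}.
Read 'y': {s2} → {s3}.
Read 'x': {s3} → {s1}.
Read 'y': {s1} → {s0}.
The final set {s0} contains the accepting state s0.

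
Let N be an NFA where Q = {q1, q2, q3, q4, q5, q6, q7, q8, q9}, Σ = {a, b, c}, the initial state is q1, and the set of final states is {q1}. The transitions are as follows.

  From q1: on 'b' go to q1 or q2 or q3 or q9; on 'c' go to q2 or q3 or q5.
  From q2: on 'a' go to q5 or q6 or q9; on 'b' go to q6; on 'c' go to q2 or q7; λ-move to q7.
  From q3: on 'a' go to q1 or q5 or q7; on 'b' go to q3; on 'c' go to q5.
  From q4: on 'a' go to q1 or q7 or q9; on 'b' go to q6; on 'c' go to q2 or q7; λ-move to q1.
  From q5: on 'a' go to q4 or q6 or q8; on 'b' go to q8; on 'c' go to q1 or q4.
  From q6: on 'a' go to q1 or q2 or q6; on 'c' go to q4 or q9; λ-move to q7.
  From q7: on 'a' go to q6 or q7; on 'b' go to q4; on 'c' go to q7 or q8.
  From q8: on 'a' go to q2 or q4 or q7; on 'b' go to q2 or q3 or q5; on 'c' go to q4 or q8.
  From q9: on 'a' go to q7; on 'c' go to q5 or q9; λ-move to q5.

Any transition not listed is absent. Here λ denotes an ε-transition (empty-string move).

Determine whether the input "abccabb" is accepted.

No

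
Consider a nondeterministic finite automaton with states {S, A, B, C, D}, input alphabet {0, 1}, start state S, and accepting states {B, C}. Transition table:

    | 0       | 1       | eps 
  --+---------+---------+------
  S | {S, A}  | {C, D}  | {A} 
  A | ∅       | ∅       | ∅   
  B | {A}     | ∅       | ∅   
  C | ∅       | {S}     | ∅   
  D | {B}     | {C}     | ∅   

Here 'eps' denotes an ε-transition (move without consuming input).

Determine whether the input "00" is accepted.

Start: ε-closure({S}) = {S, A}.
Read '0': S→{S, A}, A→∅; now {S, A}.
Read '0': S→{S, A}, A→∅; now {S, A}.
The final set {S, A} contains no accepting state.

No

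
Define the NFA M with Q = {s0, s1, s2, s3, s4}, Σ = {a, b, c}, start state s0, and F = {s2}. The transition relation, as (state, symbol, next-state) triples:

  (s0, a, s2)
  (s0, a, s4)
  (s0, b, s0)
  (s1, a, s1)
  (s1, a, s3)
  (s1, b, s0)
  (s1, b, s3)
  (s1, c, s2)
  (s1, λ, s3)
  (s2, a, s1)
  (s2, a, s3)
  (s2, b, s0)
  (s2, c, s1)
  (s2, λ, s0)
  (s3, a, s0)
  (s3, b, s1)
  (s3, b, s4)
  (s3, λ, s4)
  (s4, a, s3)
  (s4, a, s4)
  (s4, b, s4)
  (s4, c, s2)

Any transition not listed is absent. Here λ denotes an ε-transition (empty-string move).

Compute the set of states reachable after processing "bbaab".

Start in {s0}.
Read 'b': s0→{s0}; now {s0}.
Read 'b': s0→{s0}; now {s0}.
Read 'a': s0→{s2, s4}; union {s2, s4}; ε-closure = {s0, s2, s4}.
Read 'a': s0→{s2, s4}, s2→{s1, s3}, s4→{s3, s4}; union {s1, s2, s3, s4}; ε-closure = {s0, s1, s2, s3, s4}.
Read 'b': s0→{s0}, s1→{s0, s3}, s2→{s0}, s3→{s1, s4}, s4→{s4}; now {s0, s1, s3, s4}.

{s0, s1, s3, s4}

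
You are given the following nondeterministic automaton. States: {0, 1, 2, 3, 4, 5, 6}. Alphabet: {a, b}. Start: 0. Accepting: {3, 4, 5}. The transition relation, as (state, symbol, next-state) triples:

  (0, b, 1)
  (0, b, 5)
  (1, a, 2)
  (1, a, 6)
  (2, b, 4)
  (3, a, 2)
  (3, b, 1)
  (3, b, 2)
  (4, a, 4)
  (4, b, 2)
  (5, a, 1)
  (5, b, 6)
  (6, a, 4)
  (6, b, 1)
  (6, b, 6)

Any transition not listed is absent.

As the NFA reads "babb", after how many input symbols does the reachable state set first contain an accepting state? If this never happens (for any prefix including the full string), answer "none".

1

Start in {0}.
Read 'b': {0} → {1, 5}.
None of the earlier sets intersect F, but {1, 5} does.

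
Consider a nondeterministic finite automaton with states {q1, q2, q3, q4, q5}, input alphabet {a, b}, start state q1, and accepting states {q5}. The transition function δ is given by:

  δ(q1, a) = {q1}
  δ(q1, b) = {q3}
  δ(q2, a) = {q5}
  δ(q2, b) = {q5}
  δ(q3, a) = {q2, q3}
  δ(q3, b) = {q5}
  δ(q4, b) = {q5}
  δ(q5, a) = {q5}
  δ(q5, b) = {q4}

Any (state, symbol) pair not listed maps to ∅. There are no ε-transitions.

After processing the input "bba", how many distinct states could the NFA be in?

1

Start in {q1}.
Read 'b': {q1} → {q3}.
Read 'b': {q3} → {q5}.
Read 'a': {q5} → {q5}.
That set has 1 state.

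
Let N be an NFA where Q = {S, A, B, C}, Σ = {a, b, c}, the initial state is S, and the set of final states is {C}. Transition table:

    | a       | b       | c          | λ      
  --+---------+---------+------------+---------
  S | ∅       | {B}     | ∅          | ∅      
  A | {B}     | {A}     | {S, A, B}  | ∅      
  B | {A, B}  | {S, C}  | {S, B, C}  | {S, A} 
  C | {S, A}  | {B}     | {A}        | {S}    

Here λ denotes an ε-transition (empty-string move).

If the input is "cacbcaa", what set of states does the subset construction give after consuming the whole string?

Start in {S}.
Read 'c': {S} → ∅.
The set is empty and remains empty for the remaining 6 symbols.

∅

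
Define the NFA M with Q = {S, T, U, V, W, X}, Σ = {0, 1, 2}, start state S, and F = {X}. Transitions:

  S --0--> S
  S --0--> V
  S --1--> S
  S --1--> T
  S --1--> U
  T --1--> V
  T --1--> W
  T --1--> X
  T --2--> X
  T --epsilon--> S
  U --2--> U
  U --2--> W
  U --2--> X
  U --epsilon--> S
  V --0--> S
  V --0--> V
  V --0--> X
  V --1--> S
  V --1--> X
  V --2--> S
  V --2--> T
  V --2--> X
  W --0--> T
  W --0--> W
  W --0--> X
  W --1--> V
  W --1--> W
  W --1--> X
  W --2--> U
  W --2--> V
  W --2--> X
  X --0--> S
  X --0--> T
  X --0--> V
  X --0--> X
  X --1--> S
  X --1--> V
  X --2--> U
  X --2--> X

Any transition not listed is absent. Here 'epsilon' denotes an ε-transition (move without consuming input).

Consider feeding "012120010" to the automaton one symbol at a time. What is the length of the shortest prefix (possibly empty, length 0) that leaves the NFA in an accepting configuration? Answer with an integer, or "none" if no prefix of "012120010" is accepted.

Start in {S}.
Read '0': {S} → {S, V}.
Read '1': {S, V} → {S, T, U, X}.
None of the earlier sets intersect F, but {S, T, U, X} does.

2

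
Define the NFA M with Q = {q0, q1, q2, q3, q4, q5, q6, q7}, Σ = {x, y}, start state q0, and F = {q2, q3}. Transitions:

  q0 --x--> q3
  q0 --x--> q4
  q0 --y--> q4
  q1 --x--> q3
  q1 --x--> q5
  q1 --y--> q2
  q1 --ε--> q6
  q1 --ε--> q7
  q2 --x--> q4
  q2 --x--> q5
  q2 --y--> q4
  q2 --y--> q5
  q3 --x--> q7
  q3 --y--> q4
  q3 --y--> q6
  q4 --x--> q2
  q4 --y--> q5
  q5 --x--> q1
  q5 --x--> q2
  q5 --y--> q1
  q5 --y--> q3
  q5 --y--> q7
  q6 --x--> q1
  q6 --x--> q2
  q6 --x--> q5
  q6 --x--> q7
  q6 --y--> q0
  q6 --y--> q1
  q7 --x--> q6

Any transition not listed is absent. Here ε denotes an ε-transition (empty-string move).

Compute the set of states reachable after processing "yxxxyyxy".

Start in {q0}.
Read 'y': {q0} → {q4}.
Read 'x': {q4} → {q2}.
Read 'x': {q2} → {q4, q5}.
Read 'x': {q4, q5} → {q1, q2, q6, q7}.
Read 'y': {q1, q2, q6, q7} → {q0, q1, q2, q4, q5, q6, q7}.
Read 'y': {q0, q1, q2, q4, q5, q6, q7} → {q0, q1, q2, q3, q4, q5, q6, q7}.
Read 'x': {q0, q1, q2, q3, q4, q5, q6, q7} → {q1, q2, q3, q4, q5, q6, q7}.
Read 'y': {q1, q2, q3, q4, q5, q6, q7} → {q0, q1, q2, q3, q4, q5, q6, q7}.

{q0, q1, q2, q3, q4, q5, q6, q7}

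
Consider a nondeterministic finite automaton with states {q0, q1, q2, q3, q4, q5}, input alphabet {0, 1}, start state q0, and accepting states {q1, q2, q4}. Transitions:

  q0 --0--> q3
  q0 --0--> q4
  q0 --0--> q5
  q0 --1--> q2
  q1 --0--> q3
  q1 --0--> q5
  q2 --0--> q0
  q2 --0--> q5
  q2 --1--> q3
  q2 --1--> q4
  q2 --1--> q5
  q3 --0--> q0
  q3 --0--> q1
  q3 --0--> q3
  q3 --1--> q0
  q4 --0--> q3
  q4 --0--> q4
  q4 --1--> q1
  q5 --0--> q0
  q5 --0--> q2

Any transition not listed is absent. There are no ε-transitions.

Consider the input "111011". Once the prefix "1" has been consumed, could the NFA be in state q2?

Yes

Start in {q0}.
Read '1': {q0} → {q2}.
State q2 is in {q2}.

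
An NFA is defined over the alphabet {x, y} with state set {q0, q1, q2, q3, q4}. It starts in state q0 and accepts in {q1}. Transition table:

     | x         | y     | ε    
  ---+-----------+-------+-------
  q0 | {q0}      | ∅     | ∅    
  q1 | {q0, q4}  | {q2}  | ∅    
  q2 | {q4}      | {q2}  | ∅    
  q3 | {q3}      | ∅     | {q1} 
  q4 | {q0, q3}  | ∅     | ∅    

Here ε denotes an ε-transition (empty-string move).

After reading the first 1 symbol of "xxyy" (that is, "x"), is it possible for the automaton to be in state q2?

No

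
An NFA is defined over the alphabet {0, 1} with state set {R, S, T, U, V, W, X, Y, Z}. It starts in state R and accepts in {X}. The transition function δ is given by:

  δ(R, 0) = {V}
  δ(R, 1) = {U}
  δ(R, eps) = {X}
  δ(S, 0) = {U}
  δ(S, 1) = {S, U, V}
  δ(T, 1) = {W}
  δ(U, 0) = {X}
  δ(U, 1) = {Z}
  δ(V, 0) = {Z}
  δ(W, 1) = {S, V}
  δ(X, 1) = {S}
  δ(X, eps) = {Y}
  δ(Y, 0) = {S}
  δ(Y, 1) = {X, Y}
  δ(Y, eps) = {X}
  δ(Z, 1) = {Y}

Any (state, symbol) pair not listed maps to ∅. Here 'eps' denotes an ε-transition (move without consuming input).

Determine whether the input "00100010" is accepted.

No

Start: ε-closure({R}) = {R, X, Y}.
Read '0': R→{V}, X→∅, Y→{S}; now {S, V}.
Read '0': S→{U}, V→{Z}; now {U, Z}.
Read '1': U→{Z}, Z→{Y}; union {Y, Z}; ε-closure = {X, Y, Z}.
Read '0': X→∅, Y→{S}, Z→∅; now {S}.
Read '0': S→{U}; now {U}.
Read '0': U→{X}; union {X}; ε-closure = {X, Y}.
Read '1': X→{S}, Y→{X, Y}; now {S, X, Y}.
Read '0': S→{U}, X→∅, Y→{S}; now {S, U}.
The final set {S, U} contains no accepting state.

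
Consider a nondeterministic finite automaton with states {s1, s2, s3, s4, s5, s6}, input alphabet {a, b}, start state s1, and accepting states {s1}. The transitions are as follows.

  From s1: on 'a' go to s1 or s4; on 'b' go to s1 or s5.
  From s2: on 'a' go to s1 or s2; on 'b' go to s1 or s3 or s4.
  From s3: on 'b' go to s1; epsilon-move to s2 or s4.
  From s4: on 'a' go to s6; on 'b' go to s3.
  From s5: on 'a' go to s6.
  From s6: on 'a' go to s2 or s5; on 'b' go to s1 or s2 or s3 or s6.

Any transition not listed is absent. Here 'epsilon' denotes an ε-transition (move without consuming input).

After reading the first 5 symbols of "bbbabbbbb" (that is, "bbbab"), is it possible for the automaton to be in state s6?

Yes

Start in {s1}.
Read 'b': {s1} → {s1, s5}.
Read 'b': {s1, s5} → {s1, s5}.
Read 'b': {s1, s5} → {s1, s5}.
Read 'a': {s1, s5} → {s1, s4, s6}.
Read 'b': {s1, s4, s6} → {s1, s2, s3, s4, s5, s6}.
State s6 is in {s1, s2, s3, s4, s5, s6}.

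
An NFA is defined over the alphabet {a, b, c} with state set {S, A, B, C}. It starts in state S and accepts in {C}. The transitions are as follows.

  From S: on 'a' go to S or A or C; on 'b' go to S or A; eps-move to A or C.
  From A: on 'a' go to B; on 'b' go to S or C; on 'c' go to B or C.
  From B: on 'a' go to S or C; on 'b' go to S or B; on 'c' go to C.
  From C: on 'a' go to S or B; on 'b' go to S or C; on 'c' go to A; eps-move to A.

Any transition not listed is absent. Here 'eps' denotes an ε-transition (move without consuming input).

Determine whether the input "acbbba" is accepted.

Yes

Start: ε-closure({S}) = {S, A, C}.
Read 'a': {S, A, C} → {S, A, B, C}.
Read 'c': {S, A, B, C} → {A, B, C}.
Read 'b': {A, B, C} → {S, A, B, C}.
Read 'b': {S, A, B, C} → {S, A, B, C}.
Read 'b': {S, A, B, C} → {S, A, B, C}.
Read 'a': {S, A, B, C} → {S, A, B, C}.
The final set {S, A, B, C} contains the accepting state C.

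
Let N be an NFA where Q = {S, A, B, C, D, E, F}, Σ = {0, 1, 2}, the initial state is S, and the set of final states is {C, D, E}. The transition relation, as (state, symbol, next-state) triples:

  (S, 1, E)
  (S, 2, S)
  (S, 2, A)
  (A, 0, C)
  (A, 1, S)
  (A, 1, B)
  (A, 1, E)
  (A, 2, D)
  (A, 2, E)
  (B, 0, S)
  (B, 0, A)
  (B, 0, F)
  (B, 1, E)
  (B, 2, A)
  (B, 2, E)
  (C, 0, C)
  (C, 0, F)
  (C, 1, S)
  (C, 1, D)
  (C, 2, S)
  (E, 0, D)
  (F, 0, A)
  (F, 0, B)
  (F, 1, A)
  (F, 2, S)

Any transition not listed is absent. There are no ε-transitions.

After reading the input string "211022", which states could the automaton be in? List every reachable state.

∅

Start in {S}.
Read '2': {S} → {S, A}.
Read '1': {S, A} → {S, B, E}.
Read '1': {S, B, E} → {E}.
Read '0': {E} → {D}.
Read '2': {D} → ∅.
The set is empty and remains empty for the remaining 1 symbol.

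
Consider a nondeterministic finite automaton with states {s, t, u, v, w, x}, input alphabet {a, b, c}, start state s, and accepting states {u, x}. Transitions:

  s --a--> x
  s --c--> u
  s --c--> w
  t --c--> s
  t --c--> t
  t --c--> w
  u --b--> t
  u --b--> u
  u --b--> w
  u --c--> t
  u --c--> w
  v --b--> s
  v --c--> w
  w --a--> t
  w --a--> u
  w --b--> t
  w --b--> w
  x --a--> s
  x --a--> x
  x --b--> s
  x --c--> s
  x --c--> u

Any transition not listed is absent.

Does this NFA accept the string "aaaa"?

Start in {s}.
Read 'a': s→{x}; now {x}.
Read 'a': x→{s, x}; now {s, x}.
Read 'a': s→{x}, x→{s, x}; now {s, x}.
Read 'a': s→{x}, x→{s, x}; now {s, x}.
The final set {s, x} contains the accepting state x.

Yes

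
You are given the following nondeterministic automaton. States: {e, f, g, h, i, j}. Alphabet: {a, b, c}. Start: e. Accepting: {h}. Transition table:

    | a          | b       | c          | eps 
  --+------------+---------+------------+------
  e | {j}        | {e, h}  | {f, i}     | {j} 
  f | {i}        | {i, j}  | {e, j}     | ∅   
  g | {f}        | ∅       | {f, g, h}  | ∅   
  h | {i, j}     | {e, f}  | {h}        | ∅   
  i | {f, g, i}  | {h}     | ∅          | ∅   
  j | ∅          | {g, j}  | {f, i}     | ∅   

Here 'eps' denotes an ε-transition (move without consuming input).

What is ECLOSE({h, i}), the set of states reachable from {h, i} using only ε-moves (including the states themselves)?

{h, i}

Begin with {h, i}.
No ε-moves leave this set, so the closure equals the set itself.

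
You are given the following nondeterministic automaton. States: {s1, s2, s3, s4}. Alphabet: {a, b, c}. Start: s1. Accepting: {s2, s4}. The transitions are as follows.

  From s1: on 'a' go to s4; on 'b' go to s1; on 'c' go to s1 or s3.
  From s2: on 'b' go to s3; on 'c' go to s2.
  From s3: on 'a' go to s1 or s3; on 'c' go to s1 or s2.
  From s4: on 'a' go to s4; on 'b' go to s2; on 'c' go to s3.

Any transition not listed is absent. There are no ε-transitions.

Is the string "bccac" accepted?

Start in {s1}.
Read 'b': s1→{s1}; now {s1}.
Read 'c': s1→{s1, s3}; now {s1, s3}.
Read 'c': s1→{s1, s3}, s3→{s1, s2}; now {s1, s2, s3}.
Read 'a': s1→{s4}, s2→∅, s3→{s1, s3}; now {s1, s3, s4}.
Read 'c': s1→{s1, s3}, s3→{s1, s2}, s4→{s3}; now {s1, s2, s3}.
The final set {s1, s2, s3} contains the accepting state s2.

Yes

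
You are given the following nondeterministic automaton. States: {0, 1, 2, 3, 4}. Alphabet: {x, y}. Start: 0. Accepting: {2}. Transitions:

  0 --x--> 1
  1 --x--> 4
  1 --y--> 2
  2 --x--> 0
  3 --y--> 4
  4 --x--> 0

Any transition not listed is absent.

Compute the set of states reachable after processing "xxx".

{0}

Start in {0}.
Read 'x': {0} → {1}.
Read 'x': {1} → {4}.
Read 'x': {4} → {0}.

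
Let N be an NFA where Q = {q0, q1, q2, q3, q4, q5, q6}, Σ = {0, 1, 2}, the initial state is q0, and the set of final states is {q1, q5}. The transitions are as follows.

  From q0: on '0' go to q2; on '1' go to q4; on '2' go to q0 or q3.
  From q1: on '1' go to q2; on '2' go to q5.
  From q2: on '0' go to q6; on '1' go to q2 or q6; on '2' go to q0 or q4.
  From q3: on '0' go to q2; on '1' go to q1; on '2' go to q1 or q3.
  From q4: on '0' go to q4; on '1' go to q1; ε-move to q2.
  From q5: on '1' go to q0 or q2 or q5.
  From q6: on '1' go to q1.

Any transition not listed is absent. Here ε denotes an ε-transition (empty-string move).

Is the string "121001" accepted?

Start in {q0}.
Read '1': q0→{q4}; union {q4}; ε-closure = {q2, q4}.
Read '2': q2→{q0, q4}, q4→∅; union {q0, q4}; ε-closure = {q0, q2, q4}.
Read '1': q0→{q4}, q2→{q2, q6}, q4→{q1}; now {q1, q2, q4, q6}.
Read '0': q1→∅, q2→{q6}, q4→{q4}, q6→∅; union {q4, q6}; ε-closure = {q2, q4, q6}.
Read '0': q2→{q6}, q4→{q4}, q6→∅; union {q4, q6}; ε-closure = {q2, q4, q6}.
Read '1': q2→{q2, q6}, q4→{q1}, q6→{q1}; now {q1, q2, q6}.
The final set {q1, q2, q6} contains the accepting state q1.

Yes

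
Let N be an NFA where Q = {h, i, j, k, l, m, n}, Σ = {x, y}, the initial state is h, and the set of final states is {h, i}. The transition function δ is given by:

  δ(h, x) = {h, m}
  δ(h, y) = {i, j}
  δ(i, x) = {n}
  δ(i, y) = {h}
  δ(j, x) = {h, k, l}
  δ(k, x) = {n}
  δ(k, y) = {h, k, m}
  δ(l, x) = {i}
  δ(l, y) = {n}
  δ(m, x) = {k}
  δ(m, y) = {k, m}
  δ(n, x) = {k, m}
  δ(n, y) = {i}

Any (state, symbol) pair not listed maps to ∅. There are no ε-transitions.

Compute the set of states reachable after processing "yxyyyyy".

Start in {h}.
Read 'y': h→{i, j}; now {i, j}.
Read 'x': i→{n}, j→{h, k, l}; now {h, k, l, n}.
Read 'y': h→{i, j}, k→{h, k, m}, l→{n}, n→{i}; now {h, i, j, k, m, n}.
Read 'y': h→{i, j}, i→{h}, j→∅, k→{h, k, m}, m→{k, m}, n→{i}; now {h, i, j, k, m}.
Read 'y': h→{i, j}, i→{h}, j→∅, k→{h, k, m}, m→{k, m}; now {h, i, j, k, m}.
Read 'y': h→{i, j}, i→{h}, j→∅, k→{h, k, m}, m→{k, m}; now {h, i, j, k, m}.
Read 'y': h→{i, j}, i→{h}, j→∅, k→{h, k, m}, m→{k, m}; now {h, i, j, k, m}.

{h, i, j, k, m}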